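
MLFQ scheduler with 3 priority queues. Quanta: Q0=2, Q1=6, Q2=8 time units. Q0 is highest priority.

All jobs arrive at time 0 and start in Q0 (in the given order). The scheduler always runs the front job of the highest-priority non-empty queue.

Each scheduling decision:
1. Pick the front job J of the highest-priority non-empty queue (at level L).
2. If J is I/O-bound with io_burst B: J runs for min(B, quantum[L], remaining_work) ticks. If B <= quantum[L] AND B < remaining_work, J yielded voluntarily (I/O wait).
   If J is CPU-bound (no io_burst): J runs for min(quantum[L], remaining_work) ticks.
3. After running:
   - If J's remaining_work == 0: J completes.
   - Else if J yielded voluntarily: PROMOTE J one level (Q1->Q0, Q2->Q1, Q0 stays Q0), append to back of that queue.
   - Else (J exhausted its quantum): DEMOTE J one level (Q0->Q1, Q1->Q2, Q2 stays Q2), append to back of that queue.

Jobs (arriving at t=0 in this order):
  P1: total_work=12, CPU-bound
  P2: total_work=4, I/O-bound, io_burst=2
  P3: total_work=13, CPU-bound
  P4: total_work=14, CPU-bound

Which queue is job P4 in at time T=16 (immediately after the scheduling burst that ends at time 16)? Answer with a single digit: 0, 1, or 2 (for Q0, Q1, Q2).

Answer: 1

Derivation:
t=0-2: P1@Q0 runs 2, rem=10, quantum used, demote→Q1. Q0=[P2,P3,P4] Q1=[P1] Q2=[]
t=2-4: P2@Q0 runs 2, rem=2, I/O yield, promote→Q0. Q0=[P3,P4,P2] Q1=[P1] Q2=[]
t=4-6: P3@Q0 runs 2, rem=11, quantum used, demote→Q1. Q0=[P4,P2] Q1=[P1,P3] Q2=[]
t=6-8: P4@Q0 runs 2, rem=12, quantum used, demote→Q1. Q0=[P2] Q1=[P1,P3,P4] Q2=[]
t=8-10: P2@Q0 runs 2, rem=0, completes. Q0=[] Q1=[P1,P3,P4] Q2=[]
t=10-16: P1@Q1 runs 6, rem=4, quantum used, demote→Q2. Q0=[] Q1=[P3,P4] Q2=[P1]
t=16-22: P3@Q1 runs 6, rem=5, quantum used, demote→Q2. Q0=[] Q1=[P4] Q2=[P1,P3]
t=22-28: P4@Q1 runs 6, rem=6, quantum used, demote→Q2. Q0=[] Q1=[] Q2=[P1,P3,P4]
t=28-32: P1@Q2 runs 4, rem=0, completes. Q0=[] Q1=[] Q2=[P3,P4]
t=32-37: P3@Q2 runs 5, rem=0, completes. Q0=[] Q1=[] Q2=[P4]
t=37-43: P4@Q2 runs 6, rem=0, completes. Q0=[] Q1=[] Q2=[]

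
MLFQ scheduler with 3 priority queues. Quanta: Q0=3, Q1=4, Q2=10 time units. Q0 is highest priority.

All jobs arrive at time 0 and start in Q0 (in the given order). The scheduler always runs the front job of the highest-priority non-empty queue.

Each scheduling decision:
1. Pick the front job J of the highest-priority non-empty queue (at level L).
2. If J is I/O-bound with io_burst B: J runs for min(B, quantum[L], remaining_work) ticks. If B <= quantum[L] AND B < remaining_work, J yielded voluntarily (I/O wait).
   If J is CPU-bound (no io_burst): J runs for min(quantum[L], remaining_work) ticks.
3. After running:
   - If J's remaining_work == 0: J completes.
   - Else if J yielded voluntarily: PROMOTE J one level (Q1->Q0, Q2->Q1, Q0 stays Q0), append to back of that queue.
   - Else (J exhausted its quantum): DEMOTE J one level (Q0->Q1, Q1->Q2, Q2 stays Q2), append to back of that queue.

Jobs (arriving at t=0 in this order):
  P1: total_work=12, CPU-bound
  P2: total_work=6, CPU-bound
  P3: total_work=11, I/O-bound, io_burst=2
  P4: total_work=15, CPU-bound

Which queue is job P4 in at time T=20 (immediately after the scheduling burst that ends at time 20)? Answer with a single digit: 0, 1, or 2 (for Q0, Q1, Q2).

Answer: 1

Derivation:
t=0-3: P1@Q0 runs 3, rem=9, quantum used, demote→Q1. Q0=[P2,P3,P4] Q1=[P1] Q2=[]
t=3-6: P2@Q0 runs 3, rem=3, quantum used, demote→Q1. Q0=[P3,P4] Q1=[P1,P2] Q2=[]
t=6-8: P3@Q0 runs 2, rem=9, I/O yield, promote→Q0. Q0=[P4,P3] Q1=[P1,P2] Q2=[]
t=8-11: P4@Q0 runs 3, rem=12, quantum used, demote→Q1. Q0=[P3] Q1=[P1,P2,P4] Q2=[]
t=11-13: P3@Q0 runs 2, rem=7, I/O yield, promote→Q0. Q0=[P3] Q1=[P1,P2,P4] Q2=[]
t=13-15: P3@Q0 runs 2, rem=5, I/O yield, promote→Q0. Q0=[P3] Q1=[P1,P2,P4] Q2=[]
t=15-17: P3@Q0 runs 2, rem=3, I/O yield, promote→Q0. Q0=[P3] Q1=[P1,P2,P4] Q2=[]
t=17-19: P3@Q0 runs 2, rem=1, I/O yield, promote→Q0. Q0=[P3] Q1=[P1,P2,P4] Q2=[]
t=19-20: P3@Q0 runs 1, rem=0, completes. Q0=[] Q1=[P1,P2,P4] Q2=[]
t=20-24: P1@Q1 runs 4, rem=5, quantum used, demote→Q2. Q0=[] Q1=[P2,P4] Q2=[P1]
t=24-27: P2@Q1 runs 3, rem=0, completes. Q0=[] Q1=[P4] Q2=[P1]
t=27-31: P4@Q1 runs 4, rem=8, quantum used, demote→Q2. Q0=[] Q1=[] Q2=[P1,P4]
t=31-36: P1@Q2 runs 5, rem=0, completes. Q0=[] Q1=[] Q2=[P4]
t=36-44: P4@Q2 runs 8, rem=0, completes. Q0=[] Q1=[] Q2=[]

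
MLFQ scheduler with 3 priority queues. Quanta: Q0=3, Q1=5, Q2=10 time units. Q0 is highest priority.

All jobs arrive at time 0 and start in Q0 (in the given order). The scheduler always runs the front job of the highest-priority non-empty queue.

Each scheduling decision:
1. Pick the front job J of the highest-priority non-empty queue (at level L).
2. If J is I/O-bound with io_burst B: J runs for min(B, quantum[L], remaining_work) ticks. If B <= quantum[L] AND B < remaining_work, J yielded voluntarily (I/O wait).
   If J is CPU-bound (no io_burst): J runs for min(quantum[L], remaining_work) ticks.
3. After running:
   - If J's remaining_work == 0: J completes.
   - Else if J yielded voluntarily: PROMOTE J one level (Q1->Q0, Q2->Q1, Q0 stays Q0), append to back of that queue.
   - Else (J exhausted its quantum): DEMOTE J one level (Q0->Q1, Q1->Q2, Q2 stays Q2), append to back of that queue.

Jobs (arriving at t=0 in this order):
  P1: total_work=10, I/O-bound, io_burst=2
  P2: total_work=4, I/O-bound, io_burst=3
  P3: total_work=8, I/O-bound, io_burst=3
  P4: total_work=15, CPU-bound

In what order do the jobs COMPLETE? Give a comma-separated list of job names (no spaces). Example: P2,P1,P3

Answer: P2,P3,P1,P4

Derivation:
t=0-2: P1@Q0 runs 2, rem=8, I/O yield, promote→Q0. Q0=[P2,P3,P4,P1] Q1=[] Q2=[]
t=2-5: P2@Q0 runs 3, rem=1, I/O yield, promote→Q0. Q0=[P3,P4,P1,P2] Q1=[] Q2=[]
t=5-8: P3@Q0 runs 3, rem=5, I/O yield, promote→Q0. Q0=[P4,P1,P2,P3] Q1=[] Q2=[]
t=8-11: P4@Q0 runs 3, rem=12, quantum used, demote→Q1. Q0=[P1,P2,P3] Q1=[P4] Q2=[]
t=11-13: P1@Q0 runs 2, rem=6, I/O yield, promote→Q0. Q0=[P2,P3,P1] Q1=[P4] Q2=[]
t=13-14: P2@Q0 runs 1, rem=0, completes. Q0=[P3,P1] Q1=[P4] Q2=[]
t=14-17: P3@Q0 runs 3, rem=2, I/O yield, promote→Q0. Q0=[P1,P3] Q1=[P4] Q2=[]
t=17-19: P1@Q0 runs 2, rem=4, I/O yield, promote→Q0. Q0=[P3,P1] Q1=[P4] Q2=[]
t=19-21: P3@Q0 runs 2, rem=0, completes. Q0=[P1] Q1=[P4] Q2=[]
t=21-23: P1@Q0 runs 2, rem=2, I/O yield, promote→Q0. Q0=[P1] Q1=[P4] Q2=[]
t=23-25: P1@Q0 runs 2, rem=0, completes. Q0=[] Q1=[P4] Q2=[]
t=25-30: P4@Q1 runs 5, rem=7, quantum used, demote→Q2. Q0=[] Q1=[] Q2=[P4]
t=30-37: P4@Q2 runs 7, rem=0, completes. Q0=[] Q1=[] Q2=[]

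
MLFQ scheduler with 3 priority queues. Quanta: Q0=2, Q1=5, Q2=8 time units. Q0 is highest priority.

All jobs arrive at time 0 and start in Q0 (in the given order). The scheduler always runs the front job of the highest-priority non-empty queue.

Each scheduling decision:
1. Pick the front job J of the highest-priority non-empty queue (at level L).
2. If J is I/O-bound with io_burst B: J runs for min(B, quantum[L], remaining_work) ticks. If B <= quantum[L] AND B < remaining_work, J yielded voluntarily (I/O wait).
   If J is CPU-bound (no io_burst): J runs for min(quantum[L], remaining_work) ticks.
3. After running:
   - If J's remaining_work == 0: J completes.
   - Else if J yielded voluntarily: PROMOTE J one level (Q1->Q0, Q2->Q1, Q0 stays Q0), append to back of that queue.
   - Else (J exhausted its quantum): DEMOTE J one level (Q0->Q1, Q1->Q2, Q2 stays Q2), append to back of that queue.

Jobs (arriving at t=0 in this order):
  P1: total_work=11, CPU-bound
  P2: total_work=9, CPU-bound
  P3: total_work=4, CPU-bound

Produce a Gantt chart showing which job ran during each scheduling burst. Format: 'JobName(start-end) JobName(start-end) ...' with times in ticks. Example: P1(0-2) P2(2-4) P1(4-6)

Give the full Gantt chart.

t=0-2: P1@Q0 runs 2, rem=9, quantum used, demote→Q1. Q0=[P2,P3] Q1=[P1] Q2=[]
t=2-4: P2@Q0 runs 2, rem=7, quantum used, demote→Q1. Q0=[P3] Q1=[P1,P2] Q2=[]
t=4-6: P3@Q0 runs 2, rem=2, quantum used, demote→Q1. Q0=[] Q1=[P1,P2,P3] Q2=[]
t=6-11: P1@Q1 runs 5, rem=4, quantum used, demote→Q2. Q0=[] Q1=[P2,P3] Q2=[P1]
t=11-16: P2@Q1 runs 5, rem=2, quantum used, demote→Q2. Q0=[] Q1=[P3] Q2=[P1,P2]
t=16-18: P3@Q1 runs 2, rem=0, completes. Q0=[] Q1=[] Q2=[P1,P2]
t=18-22: P1@Q2 runs 4, rem=0, completes. Q0=[] Q1=[] Q2=[P2]
t=22-24: P2@Q2 runs 2, rem=0, completes. Q0=[] Q1=[] Q2=[]

Answer: P1(0-2) P2(2-4) P3(4-6) P1(6-11) P2(11-16) P3(16-18) P1(18-22) P2(22-24)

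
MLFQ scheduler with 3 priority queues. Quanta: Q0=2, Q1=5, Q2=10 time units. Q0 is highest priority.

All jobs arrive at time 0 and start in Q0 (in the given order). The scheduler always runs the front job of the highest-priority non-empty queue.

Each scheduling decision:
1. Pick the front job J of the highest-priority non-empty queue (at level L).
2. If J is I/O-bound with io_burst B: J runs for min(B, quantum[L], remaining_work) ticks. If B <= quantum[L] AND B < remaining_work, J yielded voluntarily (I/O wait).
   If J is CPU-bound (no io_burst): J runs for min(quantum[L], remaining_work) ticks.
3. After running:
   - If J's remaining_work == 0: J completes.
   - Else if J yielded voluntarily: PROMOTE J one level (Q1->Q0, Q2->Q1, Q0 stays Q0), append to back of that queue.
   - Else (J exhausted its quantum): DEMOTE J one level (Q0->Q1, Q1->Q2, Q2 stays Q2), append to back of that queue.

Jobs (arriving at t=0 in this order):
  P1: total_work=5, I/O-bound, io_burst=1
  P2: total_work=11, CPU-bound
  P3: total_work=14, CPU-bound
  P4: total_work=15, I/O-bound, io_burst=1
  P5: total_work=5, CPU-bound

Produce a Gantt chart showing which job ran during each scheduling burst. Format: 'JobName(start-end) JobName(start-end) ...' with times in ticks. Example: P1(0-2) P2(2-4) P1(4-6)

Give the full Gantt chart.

t=0-1: P1@Q0 runs 1, rem=4, I/O yield, promote→Q0. Q0=[P2,P3,P4,P5,P1] Q1=[] Q2=[]
t=1-3: P2@Q0 runs 2, rem=9, quantum used, demote→Q1. Q0=[P3,P4,P5,P1] Q1=[P2] Q2=[]
t=3-5: P3@Q0 runs 2, rem=12, quantum used, demote→Q1. Q0=[P4,P5,P1] Q1=[P2,P3] Q2=[]
t=5-6: P4@Q0 runs 1, rem=14, I/O yield, promote→Q0. Q0=[P5,P1,P4] Q1=[P2,P3] Q2=[]
t=6-8: P5@Q0 runs 2, rem=3, quantum used, demote→Q1. Q0=[P1,P4] Q1=[P2,P3,P5] Q2=[]
t=8-9: P1@Q0 runs 1, rem=3, I/O yield, promote→Q0. Q0=[P4,P1] Q1=[P2,P3,P5] Q2=[]
t=9-10: P4@Q0 runs 1, rem=13, I/O yield, promote→Q0. Q0=[P1,P4] Q1=[P2,P3,P5] Q2=[]
t=10-11: P1@Q0 runs 1, rem=2, I/O yield, promote→Q0. Q0=[P4,P1] Q1=[P2,P3,P5] Q2=[]
t=11-12: P4@Q0 runs 1, rem=12, I/O yield, promote→Q0. Q0=[P1,P4] Q1=[P2,P3,P5] Q2=[]
t=12-13: P1@Q0 runs 1, rem=1, I/O yield, promote→Q0. Q0=[P4,P1] Q1=[P2,P3,P5] Q2=[]
t=13-14: P4@Q0 runs 1, rem=11, I/O yield, promote→Q0. Q0=[P1,P4] Q1=[P2,P3,P5] Q2=[]
t=14-15: P1@Q0 runs 1, rem=0, completes. Q0=[P4] Q1=[P2,P3,P5] Q2=[]
t=15-16: P4@Q0 runs 1, rem=10, I/O yield, promote→Q0. Q0=[P4] Q1=[P2,P3,P5] Q2=[]
t=16-17: P4@Q0 runs 1, rem=9, I/O yield, promote→Q0. Q0=[P4] Q1=[P2,P3,P5] Q2=[]
t=17-18: P4@Q0 runs 1, rem=8, I/O yield, promote→Q0. Q0=[P4] Q1=[P2,P3,P5] Q2=[]
t=18-19: P4@Q0 runs 1, rem=7, I/O yield, promote→Q0. Q0=[P4] Q1=[P2,P3,P5] Q2=[]
t=19-20: P4@Q0 runs 1, rem=6, I/O yield, promote→Q0. Q0=[P4] Q1=[P2,P3,P5] Q2=[]
t=20-21: P4@Q0 runs 1, rem=5, I/O yield, promote→Q0. Q0=[P4] Q1=[P2,P3,P5] Q2=[]
t=21-22: P4@Q0 runs 1, rem=4, I/O yield, promote→Q0. Q0=[P4] Q1=[P2,P3,P5] Q2=[]
t=22-23: P4@Q0 runs 1, rem=3, I/O yield, promote→Q0. Q0=[P4] Q1=[P2,P3,P5] Q2=[]
t=23-24: P4@Q0 runs 1, rem=2, I/O yield, promote→Q0. Q0=[P4] Q1=[P2,P3,P5] Q2=[]
t=24-25: P4@Q0 runs 1, rem=1, I/O yield, promote→Q0. Q0=[P4] Q1=[P2,P3,P5] Q2=[]
t=25-26: P4@Q0 runs 1, rem=0, completes. Q0=[] Q1=[P2,P3,P5] Q2=[]
t=26-31: P2@Q1 runs 5, rem=4, quantum used, demote→Q2. Q0=[] Q1=[P3,P5] Q2=[P2]
t=31-36: P3@Q1 runs 5, rem=7, quantum used, demote→Q2. Q0=[] Q1=[P5] Q2=[P2,P3]
t=36-39: P5@Q1 runs 3, rem=0, completes. Q0=[] Q1=[] Q2=[P2,P3]
t=39-43: P2@Q2 runs 4, rem=0, completes. Q0=[] Q1=[] Q2=[P3]
t=43-50: P3@Q2 runs 7, rem=0, completes. Q0=[] Q1=[] Q2=[]

Answer: P1(0-1) P2(1-3) P3(3-5) P4(5-6) P5(6-8) P1(8-9) P4(9-10) P1(10-11) P4(11-12) P1(12-13) P4(13-14) P1(14-15) P4(15-16) P4(16-17) P4(17-18) P4(18-19) P4(19-20) P4(20-21) P4(21-22) P4(22-23) P4(23-24) P4(24-25) P4(25-26) P2(26-31) P3(31-36) P5(36-39) P2(39-43) P3(43-50)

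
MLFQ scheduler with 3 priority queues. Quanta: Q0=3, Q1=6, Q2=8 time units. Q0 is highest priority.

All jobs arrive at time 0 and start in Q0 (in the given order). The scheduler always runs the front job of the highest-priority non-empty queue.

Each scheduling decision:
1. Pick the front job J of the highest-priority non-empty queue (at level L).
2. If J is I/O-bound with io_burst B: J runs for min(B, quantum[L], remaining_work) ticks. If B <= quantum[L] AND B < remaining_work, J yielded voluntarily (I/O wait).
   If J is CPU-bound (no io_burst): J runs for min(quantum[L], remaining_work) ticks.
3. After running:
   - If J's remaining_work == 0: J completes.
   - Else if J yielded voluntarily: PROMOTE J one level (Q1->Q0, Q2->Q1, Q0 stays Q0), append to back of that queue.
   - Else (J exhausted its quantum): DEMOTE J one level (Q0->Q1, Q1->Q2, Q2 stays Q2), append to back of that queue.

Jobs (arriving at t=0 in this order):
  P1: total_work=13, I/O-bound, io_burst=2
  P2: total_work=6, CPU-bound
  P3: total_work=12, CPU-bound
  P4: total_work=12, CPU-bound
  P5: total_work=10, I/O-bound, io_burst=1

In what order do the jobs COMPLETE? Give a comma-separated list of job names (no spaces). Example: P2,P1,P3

Answer: P1,P5,P2,P3,P4

Derivation:
t=0-2: P1@Q0 runs 2, rem=11, I/O yield, promote→Q0. Q0=[P2,P3,P4,P5,P1] Q1=[] Q2=[]
t=2-5: P2@Q0 runs 3, rem=3, quantum used, demote→Q1. Q0=[P3,P4,P5,P1] Q1=[P2] Q2=[]
t=5-8: P3@Q0 runs 3, rem=9, quantum used, demote→Q1. Q0=[P4,P5,P1] Q1=[P2,P3] Q2=[]
t=8-11: P4@Q0 runs 3, rem=9, quantum used, demote→Q1. Q0=[P5,P1] Q1=[P2,P3,P4] Q2=[]
t=11-12: P5@Q0 runs 1, rem=9, I/O yield, promote→Q0. Q0=[P1,P5] Q1=[P2,P3,P4] Q2=[]
t=12-14: P1@Q0 runs 2, rem=9, I/O yield, promote→Q0. Q0=[P5,P1] Q1=[P2,P3,P4] Q2=[]
t=14-15: P5@Q0 runs 1, rem=8, I/O yield, promote→Q0. Q0=[P1,P5] Q1=[P2,P3,P4] Q2=[]
t=15-17: P1@Q0 runs 2, rem=7, I/O yield, promote→Q0. Q0=[P5,P1] Q1=[P2,P3,P4] Q2=[]
t=17-18: P5@Q0 runs 1, rem=7, I/O yield, promote→Q0. Q0=[P1,P5] Q1=[P2,P3,P4] Q2=[]
t=18-20: P1@Q0 runs 2, rem=5, I/O yield, promote→Q0. Q0=[P5,P1] Q1=[P2,P3,P4] Q2=[]
t=20-21: P5@Q0 runs 1, rem=6, I/O yield, promote→Q0. Q0=[P1,P5] Q1=[P2,P3,P4] Q2=[]
t=21-23: P1@Q0 runs 2, rem=3, I/O yield, promote→Q0. Q0=[P5,P1] Q1=[P2,P3,P4] Q2=[]
t=23-24: P5@Q0 runs 1, rem=5, I/O yield, promote→Q0. Q0=[P1,P5] Q1=[P2,P3,P4] Q2=[]
t=24-26: P1@Q0 runs 2, rem=1, I/O yield, promote→Q0. Q0=[P5,P1] Q1=[P2,P3,P4] Q2=[]
t=26-27: P5@Q0 runs 1, rem=4, I/O yield, promote→Q0. Q0=[P1,P5] Q1=[P2,P3,P4] Q2=[]
t=27-28: P1@Q0 runs 1, rem=0, completes. Q0=[P5] Q1=[P2,P3,P4] Q2=[]
t=28-29: P5@Q0 runs 1, rem=3, I/O yield, promote→Q0. Q0=[P5] Q1=[P2,P3,P4] Q2=[]
t=29-30: P5@Q0 runs 1, rem=2, I/O yield, promote→Q0. Q0=[P5] Q1=[P2,P3,P4] Q2=[]
t=30-31: P5@Q0 runs 1, rem=1, I/O yield, promote→Q0. Q0=[P5] Q1=[P2,P3,P4] Q2=[]
t=31-32: P5@Q0 runs 1, rem=0, completes. Q0=[] Q1=[P2,P3,P4] Q2=[]
t=32-35: P2@Q1 runs 3, rem=0, completes. Q0=[] Q1=[P3,P4] Q2=[]
t=35-41: P3@Q1 runs 6, rem=3, quantum used, demote→Q2. Q0=[] Q1=[P4] Q2=[P3]
t=41-47: P4@Q1 runs 6, rem=3, quantum used, demote→Q2. Q0=[] Q1=[] Q2=[P3,P4]
t=47-50: P3@Q2 runs 3, rem=0, completes. Q0=[] Q1=[] Q2=[P4]
t=50-53: P4@Q2 runs 3, rem=0, completes. Q0=[] Q1=[] Q2=[]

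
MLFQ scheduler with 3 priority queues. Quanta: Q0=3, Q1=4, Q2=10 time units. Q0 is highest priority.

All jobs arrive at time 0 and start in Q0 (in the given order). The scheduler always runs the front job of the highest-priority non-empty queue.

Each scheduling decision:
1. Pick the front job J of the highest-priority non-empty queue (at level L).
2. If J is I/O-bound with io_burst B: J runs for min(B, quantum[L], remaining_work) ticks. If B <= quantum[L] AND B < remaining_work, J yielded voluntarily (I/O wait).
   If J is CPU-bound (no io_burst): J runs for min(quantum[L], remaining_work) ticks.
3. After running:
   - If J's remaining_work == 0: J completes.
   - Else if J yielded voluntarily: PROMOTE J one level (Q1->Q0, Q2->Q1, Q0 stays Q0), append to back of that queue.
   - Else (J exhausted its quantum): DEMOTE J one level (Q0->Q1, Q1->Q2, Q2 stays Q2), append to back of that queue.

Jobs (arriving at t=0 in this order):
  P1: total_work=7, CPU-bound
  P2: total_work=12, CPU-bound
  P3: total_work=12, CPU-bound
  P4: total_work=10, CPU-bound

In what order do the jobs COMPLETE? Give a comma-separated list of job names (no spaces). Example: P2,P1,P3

t=0-3: P1@Q0 runs 3, rem=4, quantum used, demote→Q1. Q0=[P2,P3,P4] Q1=[P1] Q2=[]
t=3-6: P2@Q0 runs 3, rem=9, quantum used, demote→Q1. Q0=[P3,P4] Q1=[P1,P2] Q2=[]
t=6-9: P3@Q0 runs 3, rem=9, quantum used, demote→Q1. Q0=[P4] Q1=[P1,P2,P3] Q2=[]
t=9-12: P4@Q0 runs 3, rem=7, quantum used, demote→Q1. Q0=[] Q1=[P1,P2,P3,P4] Q2=[]
t=12-16: P1@Q1 runs 4, rem=0, completes. Q0=[] Q1=[P2,P3,P4] Q2=[]
t=16-20: P2@Q1 runs 4, rem=5, quantum used, demote→Q2. Q0=[] Q1=[P3,P4] Q2=[P2]
t=20-24: P3@Q1 runs 4, rem=5, quantum used, demote→Q2. Q0=[] Q1=[P4] Q2=[P2,P3]
t=24-28: P4@Q1 runs 4, rem=3, quantum used, demote→Q2. Q0=[] Q1=[] Q2=[P2,P3,P4]
t=28-33: P2@Q2 runs 5, rem=0, completes. Q0=[] Q1=[] Q2=[P3,P4]
t=33-38: P3@Q2 runs 5, rem=0, completes. Q0=[] Q1=[] Q2=[P4]
t=38-41: P4@Q2 runs 3, rem=0, completes. Q0=[] Q1=[] Q2=[]

Answer: P1,P2,P3,P4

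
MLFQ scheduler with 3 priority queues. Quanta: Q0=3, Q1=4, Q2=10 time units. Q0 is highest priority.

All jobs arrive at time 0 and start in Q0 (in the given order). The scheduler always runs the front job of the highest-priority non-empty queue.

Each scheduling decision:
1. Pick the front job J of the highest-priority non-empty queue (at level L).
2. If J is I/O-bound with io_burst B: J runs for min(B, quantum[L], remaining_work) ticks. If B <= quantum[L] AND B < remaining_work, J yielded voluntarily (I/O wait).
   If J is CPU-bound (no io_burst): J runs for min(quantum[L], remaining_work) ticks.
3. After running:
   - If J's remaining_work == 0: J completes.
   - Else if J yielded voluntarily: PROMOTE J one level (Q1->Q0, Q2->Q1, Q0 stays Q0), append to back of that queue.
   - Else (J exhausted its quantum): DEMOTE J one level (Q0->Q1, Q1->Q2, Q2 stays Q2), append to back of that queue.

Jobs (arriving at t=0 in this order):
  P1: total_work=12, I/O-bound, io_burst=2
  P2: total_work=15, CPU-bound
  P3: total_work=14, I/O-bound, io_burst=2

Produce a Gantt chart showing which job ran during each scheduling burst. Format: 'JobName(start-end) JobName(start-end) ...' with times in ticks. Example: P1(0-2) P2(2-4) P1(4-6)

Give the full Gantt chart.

Answer: P1(0-2) P2(2-5) P3(5-7) P1(7-9) P3(9-11) P1(11-13) P3(13-15) P1(15-17) P3(17-19) P1(19-21) P3(21-23) P1(23-25) P3(25-27) P3(27-29) P2(29-33) P2(33-41)

Derivation:
t=0-2: P1@Q0 runs 2, rem=10, I/O yield, promote→Q0. Q0=[P2,P3,P1] Q1=[] Q2=[]
t=2-5: P2@Q0 runs 3, rem=12, quantum used, demote→Q1. Q0=[P3,P1] Q1=[P2] Q2=[]
t=5-7: P3@Q0 runs 2, rem=12, I/O yield, promote→Q0. Q0=[P1,P3] Q1=[P2] Q2=[]
t=7-9: P1@Q0 runs 2, rem=8, I/O yield, promote→Q0. Q0=[P3,P1] Q1=[P2] Q2=[]
t=9-11: P3@Q0 runs 2, rem=10, I/O yield, promote→Q0. Q0=[P1,P3] Q1=[P2] Q2=[]
t=11-13: P1@Q0 runs 2, rem=6, I/O yield, promote→Q0. Q0=[P3,P1] Q1=[P2] Q2=[]
t=13-15: P3@Q0 runs 2, rem=8, I/O yield, promote→Q0. Q0=[P1,P3] Q1=[P2] Q2=[]
t=15-17: P1@Q0 runs 2, rem=4, I/O yield, promote→Q0. Q0=[P3,P1] Q1=[P2] Q2=[]
t=17-19: P3@Q0 runs 2, rem=6, I/O yield, promote→Q0. Q0=[P1,P3] Q1=[P2] Q2=[]
t=19-21: P1@Q0 runs 2, rem=2, I/O yield, promote→Q0. Q0=[P3,P1] Q1=[P2] Q2=[]
t=21-23: P3@Q0 runs 2, rem=4, I/O yield, promote→Q0. Q0=[P1,P3] Q1=[P2] Q2=[]
t=23-25: P1@Q0 runs 2, rem=0, completes. Q0=[P3] Q1=[P2] Q2=[]
t=25-27: P3@Q0 runs 2, rem=2, I/O yield, promote→Q0. Q0=[P3] Q1=[P2] Q2=[]
t=27-29: P3@Q0 runs 2, rem=0, completes. Q0=[] Q1=[P2] Q2=[]
t=29-33: P2@Q1 runs 4, rem=8, quantum used, demote→Q2. Q0=[] Q1=[] Q2=[P2]
t=33-41: P2@Q2 runs 8, rem=0, completes. Q0=[] Q1=[] Q2=[]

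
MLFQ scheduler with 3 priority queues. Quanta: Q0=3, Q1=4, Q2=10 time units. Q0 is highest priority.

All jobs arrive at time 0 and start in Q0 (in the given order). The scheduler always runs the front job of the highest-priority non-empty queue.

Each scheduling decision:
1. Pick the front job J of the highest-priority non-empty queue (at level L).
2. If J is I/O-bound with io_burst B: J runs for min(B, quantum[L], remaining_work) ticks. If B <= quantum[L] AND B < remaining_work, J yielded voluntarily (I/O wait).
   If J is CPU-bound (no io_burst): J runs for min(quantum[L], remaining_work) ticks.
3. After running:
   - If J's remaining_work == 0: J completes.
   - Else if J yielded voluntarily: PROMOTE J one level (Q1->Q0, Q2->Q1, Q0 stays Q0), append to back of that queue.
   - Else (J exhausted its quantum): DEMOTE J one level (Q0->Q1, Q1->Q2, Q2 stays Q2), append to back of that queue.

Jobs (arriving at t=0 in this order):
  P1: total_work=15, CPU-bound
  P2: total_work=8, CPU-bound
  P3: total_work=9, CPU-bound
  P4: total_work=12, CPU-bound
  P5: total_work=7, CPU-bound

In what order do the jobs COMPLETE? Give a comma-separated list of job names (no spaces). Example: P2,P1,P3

t=0-3: P1@Q0 runs 3, rem=12, quantum used, demote→Q1. Q0=[P2,P3,P4,P5] Q1=[P1] Q2=[]
t=3-6: P2@Q0 runs 3, rem=5, quantum used, demote→Q1. Q0=[P3,P4,P5] Q1=[P1,P2] Q2=[]
t=6-9: P3@Q0 runs 3, rem=6, quantum used, demote→Q1. Q0=[P4,P5] Q1=[P1,P2,P3] Q2=[]
t=9-12: P4@Q0 runs 3, rem=9, quantum used, demote→Q1. Q0=[P5] Q1=[P1,P2,P3,P4] Q2=[]
t=12-15: P5@Q0 runs 3, rem=4, quantum used, demote→Q1. Q0=[] Q1=[P1,P2,P3,P4,P5] Q2=[]
t=15-19: P1@Q1 runs 4, rem=8, quantum used, demote→Q2. Q0=[] Q1=[P2,P3,P4,P5] Q2=[P1]
t=19-23: P2@Q1 runs 4, rem=1, quantum used, demote→Q2. Q0=[] Q1=[P3,P4,P5] Q2=[P1,P2]
t=23-27: P3@Q1 runs 4, rem=2, quantum used, demote→Q2. Q0=[] Q1=[P4,P5] Q2=[P1,P2,P3]
t=27-31: P4@Q1 runs 4, rem=5, quantum used, demote→Q2. Q0=[] Q1=[P5] Q2=[P1,P2,P3,P4]
t=31-35: P5@Q1 runs 4, rem=0, completes. Q0=[] Q1=[] Q2=[P1,P2,P3,P4]
t=35-43: P1@Q2 runs 8, rem=0, completes. Q0=[] Q1=[] Q2=[P2,P3,P4]
t=43-44: P2@Q2 runs 1, rem=0, completes. Q0=[] Q1=[] Q2=[P3,P4]
t=44-46: P3@Q2 runs 2, rem=0, completes. Q0=[] Q1=[] Q2=[P4]
t=46-51: P4@Q2 runs 5, rem=0, completes. Q0=[] Q1=[] Q2=[]

Answer: P5,P1,P2,P3,P4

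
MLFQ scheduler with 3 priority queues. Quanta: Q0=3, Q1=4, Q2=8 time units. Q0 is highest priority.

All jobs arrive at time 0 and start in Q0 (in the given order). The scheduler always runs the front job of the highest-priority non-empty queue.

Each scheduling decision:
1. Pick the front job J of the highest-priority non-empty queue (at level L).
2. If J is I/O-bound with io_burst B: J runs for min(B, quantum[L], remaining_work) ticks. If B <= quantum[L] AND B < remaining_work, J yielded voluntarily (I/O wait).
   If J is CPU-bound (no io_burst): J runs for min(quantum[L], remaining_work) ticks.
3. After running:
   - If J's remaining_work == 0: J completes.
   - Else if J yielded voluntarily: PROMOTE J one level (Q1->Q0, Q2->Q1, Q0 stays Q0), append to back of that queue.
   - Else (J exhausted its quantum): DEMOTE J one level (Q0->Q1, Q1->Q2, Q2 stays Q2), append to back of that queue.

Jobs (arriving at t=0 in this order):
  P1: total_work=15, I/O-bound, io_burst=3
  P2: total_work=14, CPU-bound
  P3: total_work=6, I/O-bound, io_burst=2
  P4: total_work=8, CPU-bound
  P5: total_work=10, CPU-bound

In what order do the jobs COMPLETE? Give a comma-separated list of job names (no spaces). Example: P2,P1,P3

t=0-3: P1@Q0 runs 3, rem=12, I/O yield, promote→Q0. Q0=[P2,P3,P4,P5,P1] Q1=[] Q2=[]
t=3-6: P2@Q0 runs 3, rem=11, quantum used, demote→Q1. Q0=[P3,P4,P5,P1] Q1=[P2] Q2=[]
t=6-8: P3@Q0 runs 2, rem=4, I/O yield, promote→Q0. Q0=[P4,P5,P1,P3] Q1=[P2] Q2=[]
t=8-11: P4@Q0 runs 3, rem=5, quantum used, demote→Q1. Q0=[P5,P1,P3] Q1=[P2,P4] Q2=[]
t=11-14: P5@Q0 runs 3, rem=7, quantum used, demote→Q1. Q0=[P1,P3] Q1=[P2,P4,P5] Q2=[]
t=14-17: P1@Q0 runs 3, rem=9, I/O yield, promote→Q0. Q0=[P3,P1] Q1=[P2,P4,P5] Q2=[]
t=17-19: P3@Q0 runs 2, rem=2, I/O yield, promote→Q0. Q0=[P1,P3] Q1=[P2,P4,P5] Q2=[]
t=19-22: P1@Q0 runs 3, rem=6, I/O yield, promote→Q0. Q0=[P3,P1] Q1=[P2,P4,P5] Q2=[]
t=22-24: P3@Q0 runs 2, rem=0, completes. Q0=[P1] Q1=[P2,P4,P5] Q2=[]
t=24-27: P1@Q0 runs 3, rem=3, I/O yield, promote→Q0. Q0=[P1] Q1=[P2,P4,P5] Q2=[]
t=27-30: P1@Q0 runs 3, rem=0, completes. Q0=[] Q1=[P2,P4,P5] Q2=[]
t=30-34: P2@Q1 runs 4, rem=7, quantum used, demote→Q2. Q0=[] Q1=[P4,P5] Q2=[P2]
t=34-38: P4@Q1 runs 4, rem=1, quantum used, demote→Q2. Q0=[] Q1=[P5] Q2=[P2,P4]
t=38-42: P5@Q1 runs 4, rem=3, quantum used, demote→Q2. Q0=[] Q1=[] Q2=[P2,P4,P5]
t=42-49: P2@Q2 runs 7, rem=0, completes. Q0=[] Q1=[] Q2=[P4,P5]
t=49-50: P4@Q2 runs 1, rem=0, completes. Q0=[] Q1=[] Q2=[P5]
t=50-53: P5@Q2 runs 3, rem=0, completes. Q0=[] Q1=[] Q2=[]

Answer: P3,P1,P2,P4,P5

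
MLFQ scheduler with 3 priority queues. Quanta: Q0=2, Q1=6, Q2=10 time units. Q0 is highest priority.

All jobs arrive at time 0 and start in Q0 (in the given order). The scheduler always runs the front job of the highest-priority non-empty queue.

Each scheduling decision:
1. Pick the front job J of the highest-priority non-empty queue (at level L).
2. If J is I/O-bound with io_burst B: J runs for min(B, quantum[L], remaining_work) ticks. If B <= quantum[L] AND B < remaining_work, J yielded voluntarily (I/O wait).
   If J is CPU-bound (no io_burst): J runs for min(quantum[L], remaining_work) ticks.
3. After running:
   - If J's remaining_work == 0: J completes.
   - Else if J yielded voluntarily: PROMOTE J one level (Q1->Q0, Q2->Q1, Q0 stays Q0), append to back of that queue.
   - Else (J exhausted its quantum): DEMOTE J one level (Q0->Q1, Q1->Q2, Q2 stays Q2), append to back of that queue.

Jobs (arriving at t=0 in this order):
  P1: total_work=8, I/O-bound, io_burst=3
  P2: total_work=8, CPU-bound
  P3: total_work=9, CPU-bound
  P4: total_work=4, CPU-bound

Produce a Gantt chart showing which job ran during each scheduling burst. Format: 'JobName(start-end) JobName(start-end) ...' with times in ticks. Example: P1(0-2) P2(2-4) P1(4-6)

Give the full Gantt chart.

t=0-2: P1@Q0 runs 2, rem=6, quantum used, demote→Q1. Q0=[P2,P3,P4] Q1=[P1] Q2=[]
t=2-4: P2@Q0 runs 2, rem=6, quantum used, demote→Q1. Q0=[P3,P4] Q1=[P1,P2] Q2=[]
t=4-6: P3@Q0 runs 2, rem=7, quantum used, demote→Q1. Q0=[P4] Q1=[P1,P2,P3] Q2=[]
t=6-8: P4@Q0 runs 2, rem=2, quantum used, demote→Q1. Q0=[] Q1=[P1,P2,P3,P4] Q2=[]
t=8-11: P1@Q1 runs 3, rem=3, I/O yield, promote→Q0. Q0=[P1] Q1=[P2,P3,P4] Q2=[]
t=11-13: P1@Q0 runs 2, rem=1, quantum used, demote→Q1. Q0=[] Q1=[P2,P3,P4,P1] Q2=[]
t=13-19: P2@Q1 runs 6, rem=0, completes. Q0=[] Q1=[P3,P4,P1] Q2=[]
t=19-25: P3@Q1 runs 6, rem=1, quantum used, demote→Q2. Q0=[] Q1=[P4,P1] Q2=[P3]
t=25-27: P4@Q1 runs 2, rem=0, completes. Q0=[] Q1=[P1] Q2=[P3]
t=27-28: P1@Q1 runs 1, rem=0, completes. Q0=[] Q1=[] Q2=[P3]
t=28-29: P3@Q2 runs 1, rem=0, completes. Q0=[] Q1=[] Q2=[]

Answer: P1(0-2) P2(2-4) P3(4-6) P4(6-8) P1(8-11) P1(11-13) P2(13-19) P3(19-25) P4(25-27) P1(27-28) P3(28-29)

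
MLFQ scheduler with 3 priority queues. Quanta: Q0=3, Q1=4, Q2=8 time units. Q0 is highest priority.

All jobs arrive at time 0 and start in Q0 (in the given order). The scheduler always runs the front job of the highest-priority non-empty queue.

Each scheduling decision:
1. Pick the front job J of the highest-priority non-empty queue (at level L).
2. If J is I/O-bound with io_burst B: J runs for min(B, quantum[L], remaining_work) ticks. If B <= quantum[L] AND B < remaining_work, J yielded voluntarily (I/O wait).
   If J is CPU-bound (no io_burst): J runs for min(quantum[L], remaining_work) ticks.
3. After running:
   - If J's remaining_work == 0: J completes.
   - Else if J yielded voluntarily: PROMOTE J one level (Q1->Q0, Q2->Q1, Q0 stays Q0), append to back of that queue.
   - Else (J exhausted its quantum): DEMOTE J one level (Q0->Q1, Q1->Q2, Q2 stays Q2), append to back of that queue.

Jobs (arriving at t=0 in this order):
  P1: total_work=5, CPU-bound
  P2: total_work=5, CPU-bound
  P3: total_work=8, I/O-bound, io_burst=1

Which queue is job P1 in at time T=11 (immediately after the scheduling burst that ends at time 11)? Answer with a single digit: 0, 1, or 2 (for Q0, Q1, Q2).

Answer: 1

Derivation:
t=0-3: P1@Q0 runs 3, rem=2, quantum used, demote→Q1. Q0=[P2,P3] Q1=[P1] Q2=[]
t=3-6: P2@Q0 runs 3, rem=2, quantum used, demote→Q1. Q0=[P3] Q1=[P1,P2] Q2=[]
t=6-7: P3@Q0 runs 1, rem=7, I/O yield, promote→Q0. Q0=[P3] Q1=[P1,P2] Q2=[]
t=7-8: P3@Q0 runs 1, rem=6, I/O yield, promote→Q0. Q0=[P3] Q1=[P1,P2] Q2=[]
t=8-9: P3@Q0 runs 1, rem=5, I/O yield, promote→Q0. Q0=[P3] Q1=[P1,P2] Q2=[]
t=9-10: P3@Q0 runs 1, rem=4, I/O yield, promote→Q0. Q0=[P3] Q1=[P1,P2] Q2=[]
t=10-11: P3@Q0 runs 1, rem=3, I/O yield, promote→Q0. Q0=[P3] Q1=[P1,P2] Q2=[]
t=11-12: P3@Q0 runs 1, rem=2, I/O yield, promote→Q0. Q0=[P3] Q1=[P1,P2] Q2=[]
t=12-13: P3@Q0 runs 1, rem=1, I/O yield, promote→Q0. Q0=[P3] Q1=[P1,P2] Q2=[]
t=13-14: P3@Q0 runs 1, rem=0, completes. Q0=[] Q1=[P1,P2] Q2=[]
t=14-16: P1@Q1 runs 2, rem=0, completes. Q0=[] Q1=[P2] Q2=[]
t=16-18: P2@Q1 runs 2, rem=0, completes. Q0=[] Q1=[] Q2=[]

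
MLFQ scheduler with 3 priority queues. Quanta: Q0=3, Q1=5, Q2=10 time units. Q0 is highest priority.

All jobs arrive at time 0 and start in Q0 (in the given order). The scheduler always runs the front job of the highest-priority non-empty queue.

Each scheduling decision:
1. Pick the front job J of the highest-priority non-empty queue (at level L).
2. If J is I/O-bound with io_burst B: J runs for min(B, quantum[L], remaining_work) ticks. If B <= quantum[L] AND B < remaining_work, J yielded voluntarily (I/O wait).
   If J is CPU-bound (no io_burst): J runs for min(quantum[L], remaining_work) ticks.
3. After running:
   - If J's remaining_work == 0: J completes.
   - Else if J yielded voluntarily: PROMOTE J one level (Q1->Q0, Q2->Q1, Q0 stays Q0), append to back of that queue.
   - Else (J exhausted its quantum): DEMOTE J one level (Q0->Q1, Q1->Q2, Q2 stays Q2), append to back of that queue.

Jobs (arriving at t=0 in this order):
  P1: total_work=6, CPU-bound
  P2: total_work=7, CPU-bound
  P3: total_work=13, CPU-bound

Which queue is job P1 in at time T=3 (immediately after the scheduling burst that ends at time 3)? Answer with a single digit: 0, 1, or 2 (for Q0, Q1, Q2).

Answer: 1

Derivation:
t=0-3: P1@Q0 runs 3, rem=3, quantum used, demote→Q1. Q0=[P2,P3] Q1=[P1] Q2=[]
t=3-6: P2@Q0 runs 3, rem=4, quantum used, demote→Q1. Q0=[P3] Q1=[P1,P2] Q2=[]
t=6-9: P3@Q0 runs 3, rem=10, quantum used, demote→Q1. Q0=[] Q1=[P1,P2,P3] Q2=[]
t=9-12: P1@Q1 runs 3, rem=0, completes. Q0=[] Q1=[P2,P3] Q2=[]
t=12-16: P2@Q1 runs 4, rem=0, completes. Q0=[] Q1=[P3] Q2=[]
t=16-21: P3@Q1 runs 5, rem=5, quantum used, demote→Q2. Q0=[] Q1=[] Q2=[P3]
t=21-26: P3@Q2 runs 5, rem=0, completes. Q0=[] Q1=[] Q2=[]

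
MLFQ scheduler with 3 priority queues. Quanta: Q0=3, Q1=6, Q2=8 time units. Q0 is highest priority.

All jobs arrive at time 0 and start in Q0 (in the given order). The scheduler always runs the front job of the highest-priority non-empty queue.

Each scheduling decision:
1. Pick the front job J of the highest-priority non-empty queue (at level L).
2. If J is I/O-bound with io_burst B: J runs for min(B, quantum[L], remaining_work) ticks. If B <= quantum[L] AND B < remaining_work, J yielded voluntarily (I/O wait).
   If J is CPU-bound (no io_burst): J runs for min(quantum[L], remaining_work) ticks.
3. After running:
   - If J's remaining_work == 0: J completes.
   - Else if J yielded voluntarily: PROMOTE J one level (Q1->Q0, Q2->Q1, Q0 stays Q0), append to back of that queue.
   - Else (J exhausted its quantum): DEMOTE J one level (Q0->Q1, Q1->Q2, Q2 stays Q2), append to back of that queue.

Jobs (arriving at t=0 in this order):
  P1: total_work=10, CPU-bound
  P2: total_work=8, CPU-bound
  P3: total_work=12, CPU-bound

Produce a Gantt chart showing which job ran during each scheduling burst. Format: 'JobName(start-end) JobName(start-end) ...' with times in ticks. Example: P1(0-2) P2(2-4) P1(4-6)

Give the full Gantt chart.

Answer: P1(0-3) P2(3-6) P3(6-9) P1(9-15) P2(15-20) P3(20-26) P1(26-27) P3(27-30)

Derivation:
t=0-3: P1@Q0 runs 3, rem=7, quantum used, demote→Q1. Q0=[P2,P3] Q1=[P1] Q2=[]
t=3-6: P2@Q0 runs 3, rem=5, quantum used, demote→Q1. Q0=[P3] Q1=[P1,P2] Q2=[]
t=6-9: P3@Q0 runs 3, rem=9, quantum used, demote→Q1. Q0=[] Q1=[P1,P2,P3] Q2=[]
t=9-15: P1@Q1 runs 6, rem=1, quantum used, demote→Q2. Q0=[] Q1=[P2,P3] Q2=[P1]
t=15-20: P2@Q1 runs 5, rem=0, completes. Q0=[] Q1=[P3] Q2=[P1]
t=20-26: P3@Q1 runs 6, rem=3, quantum used, demote→Q2. Q0=[] Q1=[] Q2=[P1,P3]
t=26-27: P1@Q2 runs 1, rem=0, completes. Q0=[] Q1=[] Q2=[P3]
t=27-30: P3@Q2 runs 3, rem=0, completes. Q0=[] Q1=[] Q2=[]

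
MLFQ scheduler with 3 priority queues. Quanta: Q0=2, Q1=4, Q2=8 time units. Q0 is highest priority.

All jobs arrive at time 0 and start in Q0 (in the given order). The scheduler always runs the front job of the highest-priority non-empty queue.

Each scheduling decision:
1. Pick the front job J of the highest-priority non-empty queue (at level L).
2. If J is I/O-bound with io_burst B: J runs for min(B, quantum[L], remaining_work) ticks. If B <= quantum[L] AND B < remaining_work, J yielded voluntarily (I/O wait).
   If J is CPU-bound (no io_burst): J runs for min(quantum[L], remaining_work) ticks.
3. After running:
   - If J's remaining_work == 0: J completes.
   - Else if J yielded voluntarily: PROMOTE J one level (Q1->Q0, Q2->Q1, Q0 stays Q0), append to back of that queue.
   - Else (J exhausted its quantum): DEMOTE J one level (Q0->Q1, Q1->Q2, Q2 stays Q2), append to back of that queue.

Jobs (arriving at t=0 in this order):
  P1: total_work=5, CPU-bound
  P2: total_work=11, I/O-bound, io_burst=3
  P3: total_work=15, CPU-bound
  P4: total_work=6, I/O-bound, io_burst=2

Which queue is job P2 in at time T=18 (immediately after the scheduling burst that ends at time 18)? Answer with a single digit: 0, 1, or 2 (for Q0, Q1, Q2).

t=0-2: P1@Q0 runs 2, rem=3, quantum used, demote→Q1. Q0=[P2,P3,P4] Q1=[P1] Q2=[]
t=2-4: P2@Q0 runs 2, rem=9, quantum used, demote→Q1. Q0=[P3,P4] Q1=[P1,P2] Q2=[]
t=4-6: P3@Q0 runs 2, rem=13, quantum used, demote→Q1. Q0=[P4] Q1=[P1,P2,P3] Q2=[]
t=6-8: P4@Q0 runs 2, rem=4, I/O yield, promote→Q0. Q0=[P4] Q1=[P1,P2,P3] Q2=[]
t=8-10: P4@Q0 runs 2, rem=2, I/O yield, promote→Q0. Q0=[P4] Q1=[P1,P2,P3] Q2=[]
t=10-12: P4@Q0 runs 2, rem=0, completes. Q0=[] Q1=[P1,P2,P3] Q2=[]
t=12-15: P1@Q1 runs 3, rem=0, completes. Q0=[] Q1=[P2,P3] Q2=[]
t=15-18: P2@Q1 runs 3, rem=6, I/O yield, promote→Q0. Q0=[P2] Q1=[P3] Q2=[]
t=18-20: P2@Q0 runs 2, rem=4, quantum used, demote→Q1. Q0=[] Q1=[P3,P2] Q2=[]
t=20-24: P3@Q1 runs 4, rem=9, quantum used, demote→Q2. Q0=[] Q1=[P2] Q2=[P3]
t=24-27: P2@Q1 runs 3, rem=1, I/O yield, promote→Q0. Q0=[P2] Q1=[] Q2=[P3]
t=27-28: P2@Q0 runs 1, rem=0, completes. Q0=[] Q1=[] Q2=[P3]
t=28-36: P3@Q2 runs 8, rem=1, quantum used, demote→Q2. Q0=[] Q1=[] Q2=[P3]
t=36-37: P3@Q2 runs 1, rem=0, completes. Q0=[] Q1=[] Q2=[]

Answer: 0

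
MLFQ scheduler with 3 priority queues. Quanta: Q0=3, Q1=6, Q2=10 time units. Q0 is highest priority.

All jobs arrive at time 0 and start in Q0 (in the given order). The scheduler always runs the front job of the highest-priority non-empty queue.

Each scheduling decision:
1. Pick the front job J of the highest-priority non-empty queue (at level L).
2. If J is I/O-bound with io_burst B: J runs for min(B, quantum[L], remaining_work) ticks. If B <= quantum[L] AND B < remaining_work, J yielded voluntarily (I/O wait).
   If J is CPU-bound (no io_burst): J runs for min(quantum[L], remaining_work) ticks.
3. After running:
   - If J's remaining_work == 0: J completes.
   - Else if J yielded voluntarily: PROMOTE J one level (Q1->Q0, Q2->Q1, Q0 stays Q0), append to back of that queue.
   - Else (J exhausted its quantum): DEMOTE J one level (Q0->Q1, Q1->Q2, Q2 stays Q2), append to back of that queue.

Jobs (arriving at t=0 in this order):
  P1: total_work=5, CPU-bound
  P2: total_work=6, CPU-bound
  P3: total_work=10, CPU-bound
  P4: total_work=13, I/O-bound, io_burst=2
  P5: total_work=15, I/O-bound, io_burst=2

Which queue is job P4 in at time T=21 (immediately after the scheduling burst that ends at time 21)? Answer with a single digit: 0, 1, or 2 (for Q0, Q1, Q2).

t=0-3: P1@Q0 runs 3, rem=2, quantum used, demote→Q1. Q0=[P2,P3,P4,P5] Q1=[P1] Q2=[]
t=3-6: P2@Q0 runs 3, rem=3, quantum used, demote→Q1. Q0=[P3,P4,P5] Q1=[P1,P2] Q2=[]
t=6-9: P3@Q0 runs 3, rem=7, quantum used, demote→Q1. Q0=[P4,P5] Q1=[P1,P2,P3] Q2=[]
t=9-11: P4@Q0 runs 2, rem=11, I/O yield, promote→Q0. Q0=[P5,P4] Q1=[P1,P2,P3] Q2=[]
t=11-13: P5@Q0 runs 2, rem=13, I/O yield, promote→Q0. Q0=[P4,P5] Q1=[P1,P2,P3] Q2=[]
t=13-15: P4@Q0 runs 2, rem=9, I/O yield, promote→Q0. Q0=[P5,P4] Q1=[P1,P2,P3] Q2=[]
t=15-17: P5@Q0 runs 2, rem=11, I/O yield, promote→Q0. Q0=[P4,P5] Q1=[P1,P2,P3] Q2=[]
t=17-19: P4@Q0 runs 2, rem=7, I/O yield, promote→Q0. Q0=[P5,P4] Q1=[P1,P2,P3] Q2=[]
t=19-21: P5@Q0 runs 2, rem=9, I/O yield, promote→Q0. Q0=[P4,P5] Q1=[P1,P2,P3] Q2=[]
t=21-23: P4@Q0 runs 2, rem=5, I/O yield, promote→Q0. Q0=[P5,P4] Q1=[P1,P2,P3] Q2=[]
t=23-25: P5@Q0 runs 2, rem=7, I/O yield, promote→Q0. Q0=[P4,P5] Q1=[P1,P2,P3] Q2=[]
t=25-27: P4@Q0 runs 2, rem=3, I/O yield, promote→Q0. Q0=[P5,P4] Q1=[P1,P2,P3] Q2=[]
t=27-29: P5@Q0 runs 2, rem=5, I/O yield, promote→Q0. Q0=[P4,P5] Q1=[P1,P2,P3] Q2=[]
t=29-31: P4@Q0 runs 2, rem=1, I/O yield, promote→Q0. Q0=[P5,P4] Q1=[P1,P2,P3] Q2=[]
t=31-33: P5@Q0 runs 2, rem=3, I/O yield, promote→Q0. Q0=[P4,P5] Q1=[P1,P2,P3] Q2=[]
t=33-34: P4@Q0 runs 1, rem=0, completes. Q0=[P5] Q1=[P1,P2,P3] Q2=[]
t=34-36: P5@Q0 runs 2, rem=1, I/O yield, promote→Q0. Q0=[P5] Q1=[P1,P2,P3] Q2=[]
t=36-37: P5@Q0 runs 1, rem=0, completes. Q0=[] Q1=[P1,P2,P3] Q2=[]
t=37-39: P1@Q1 runs 2, rem=0, completes. Q0=[] Q1=[P2,P3] Q2=[]
t=39-42: P2@Q1 runs 3, rem=0, completes. Q0=[] Q1=[P3] Q2=[]
t=42-48: P3@Q1 runs 6, rem=1, quantum used, demote→Q2. Q0=[] Q1=[] Q2=[P3]
t=48-49: P3@Q2 runs 1, rem=0, completes. Q0=[] Q1=[] Q2=[]

Answer: 0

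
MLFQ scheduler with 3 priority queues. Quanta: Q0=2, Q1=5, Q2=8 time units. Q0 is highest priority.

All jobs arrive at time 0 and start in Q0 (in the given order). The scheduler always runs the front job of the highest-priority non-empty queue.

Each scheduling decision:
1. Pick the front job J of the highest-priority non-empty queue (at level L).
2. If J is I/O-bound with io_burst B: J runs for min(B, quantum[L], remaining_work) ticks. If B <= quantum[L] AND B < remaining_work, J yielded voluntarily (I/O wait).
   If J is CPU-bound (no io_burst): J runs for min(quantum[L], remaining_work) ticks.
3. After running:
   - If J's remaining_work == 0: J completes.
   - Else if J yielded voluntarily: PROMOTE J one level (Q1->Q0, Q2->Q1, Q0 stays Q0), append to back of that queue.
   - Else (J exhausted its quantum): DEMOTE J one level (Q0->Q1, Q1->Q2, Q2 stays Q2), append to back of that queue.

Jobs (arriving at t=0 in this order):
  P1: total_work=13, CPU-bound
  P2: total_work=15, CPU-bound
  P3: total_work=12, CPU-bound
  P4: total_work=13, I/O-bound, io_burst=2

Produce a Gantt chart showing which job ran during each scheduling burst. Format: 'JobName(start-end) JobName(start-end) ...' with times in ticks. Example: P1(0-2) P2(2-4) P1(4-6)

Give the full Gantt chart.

t=0-2: P1@Q0 runs 2, rem=11, quantum used, demote→Q1. Q0=[P2,P3,P4] Q1=[P1] Q2=[]
t=2-4: P2@Q0 runs 2, rem=13, quantum used, demote→Q1. Q0=[P3,P4] Q1=[P1,P2] Q2=[]
t=4-6: P3@Q0 runs 2, rem=10, quantum used, demote→Q1. Q0=[P4] Q1=[P1,P2,P3] Q2=[]
t=6-8: P4@Q0 runs 2, rem=11, I/O yield, promote→Q0. Q0=[P4] Q1=[P1,P2,P3] Q2=[]
t=8-10: P4@Q0 runs 2, rem=9, I/O yield, promote→Q0. Q0=[P4] Q1=[P1,P2,P3] Q2=[]
t=10-12: P4@Q0 runs 2, rem=7, I/O yield, promote→Q0. Q0=[P4] Q1=[P1,P2,P3] Q2=[]
t=12-14: P4@Q0 runs 2, rem=5, I/O yield, promote→Q0. Q0=[P4] Q1=[P1,P2,P3] Q2=[]
t=14-16: P4@Q0 runs 2, rem=3, I/O yield, promote→Q0. Q0=[P4] Q1=[P1,P2,P3] Q2=[]
t=16-18: P4@Q0 runs 2, rem=1, I/O yield, promote→Q0. Q0=[P4] Q1=[P1,P2,P3] Q2=[]
t=18-19: P4@Q0 runs 1, rem=0, completes. Q0=[] Q1=[P1,P2,P3] Q2=[]
t=19-24: P1@Q1 runs 5, rem=6, quantum used, demote→Q2. Q0=[] Q1=[P2,P3] Q2=[P1]
t=24-29: P2@Q1 runs 5, rem=8, quantum used, demote→Q2. Q0=[] Q1=[P3] Q2=[P1,P2]
t=29-34: P3@Q1 runs 5, rem=5, quantum used, demote→Q2. Q0=[] Q1=[] Q2=[P1,P2,P3]
t=34-40: P1@Q2 runs 6, rem=0, completes. Q0=[] Q1=[] Q2=[P2,P3]
t=40-48: P2@Q2 runs 8, rem=0, completes. Q0=[] Q1=[] Q2=[P3]
t=48-53: P3@Q2 runs 5, rem=0, completes. Q0=[] Q1=[] Q2=[]

Answer: P1(0-2) P2(2-4) P3(4-6) P4(6-8) P4(8-10) P4(10-12) P4(12-14) P4(14-16) P4(16-18) P4(18-19) P1(19-24) P2(24-29) P3(29-34) P1(34-40) P2(40-48) P3(48-53)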